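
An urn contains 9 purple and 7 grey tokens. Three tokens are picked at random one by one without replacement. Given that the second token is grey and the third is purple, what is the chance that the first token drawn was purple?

4/7

P(first=purple and the second token is grey and the third is purple) = (9/16)·(7/15)·(8/14) = 3/20.
P(E) = Σ over first color = 3/20 + 9/80 = 21/80.
By Bayes, P(first=purple | E) = 3/20 / 21/80 = 4/7 ≈ 0.5714.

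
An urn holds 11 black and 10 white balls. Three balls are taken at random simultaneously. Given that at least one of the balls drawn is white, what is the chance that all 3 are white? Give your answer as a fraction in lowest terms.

24/233

P(all 3 white) = C(10,3)/C(21,3) = 12/133; P(at least one white) = 1 − C(11,3)/C(21,3) = 233/266.
Since 'all 3 white' ⊆ 'at least one white', P(all 3 | at least one) = 12/133 / 233/266 = 24/233 ≈ 0.1030.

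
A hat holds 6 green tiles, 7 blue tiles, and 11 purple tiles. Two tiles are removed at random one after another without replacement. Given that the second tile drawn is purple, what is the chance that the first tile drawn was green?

P(first=green and the second tile drawn is purple) = (6/24)·(11/23) = 11/92.
P(the second tile drawn is purple) = Σ over first color = 11/92 + 77/552 + 55/276 = 11/24.
By Bayes, P(first=green | the second tile drawn is purple) = 11/92 / 11/24 = 6/23 ≈ 0.2609.

6/23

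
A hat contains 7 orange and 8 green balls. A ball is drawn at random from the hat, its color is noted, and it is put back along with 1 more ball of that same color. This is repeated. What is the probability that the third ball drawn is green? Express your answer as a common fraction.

8/15

Sum over the four possibilities for the first two draws (green/not-green each), tracking how the green count and total change by +1 per draw.
P(third is green) = 8/15 ≈ 0.5333. (In a Pólya urn every draw has the same marginal probability 8/15.)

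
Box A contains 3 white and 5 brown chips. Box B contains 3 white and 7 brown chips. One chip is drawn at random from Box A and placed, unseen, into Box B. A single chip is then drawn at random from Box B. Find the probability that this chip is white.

Condition on how many of the transferred chips are white (from Box A: 3 white of 8; then Box B has 11 total).
  0 white: C(3,0)C(5,1)/C(8,1) = 5/8; then P = 3/11
  1 white: C(3,1)C(5,0)/C(8,1) = 3/8; then P = 4/11
P(white from Box B) = 27/88 ≈ 0.3068.

27/88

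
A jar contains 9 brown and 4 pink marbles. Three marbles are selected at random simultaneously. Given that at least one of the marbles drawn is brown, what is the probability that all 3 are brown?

14/47

P(all 3 brown) = C(9,3)/C(13,3) = 42/143; P(at least one brown) = 1 − C(4,3)/C(13,3) = 141/143.
Since 'all 3 brown' ⊆ 'at least one brown', P(all 3 | at least one) = 42/143 / 141/143 = 14/47 ≈ 0.2979.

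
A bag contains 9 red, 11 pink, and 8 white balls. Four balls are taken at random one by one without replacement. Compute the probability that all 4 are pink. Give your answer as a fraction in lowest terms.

Unordered draws without replacement: count favorable combinations over C(28,4).
Favorable = C(9,0) · C(11,4) · C(8,0) = 330; total = C(28,4) = 20475.
P = 330/20475 = 22/1365 ≈ 0.0161.

22/1365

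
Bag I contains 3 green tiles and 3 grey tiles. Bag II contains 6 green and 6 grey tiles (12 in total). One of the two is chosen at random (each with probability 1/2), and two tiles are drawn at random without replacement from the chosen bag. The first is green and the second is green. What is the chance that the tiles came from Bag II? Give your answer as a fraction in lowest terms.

P(E | Bag I) = 1/5; P(E | Bag II) = 5/22.
P(E) = 1/2·1/5 + 1/2·5/22 = 47/220.
By Bayes' rule, P(Bag II | E) = 5/44 / 47/220 = 25/47 ≈ 0.5319.

25/47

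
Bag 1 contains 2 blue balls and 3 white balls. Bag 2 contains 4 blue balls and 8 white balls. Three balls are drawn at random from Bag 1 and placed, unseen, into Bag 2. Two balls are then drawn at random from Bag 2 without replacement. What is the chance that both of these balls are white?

Condition on how many of the transferred balls are white (from Bag 1: 3 white of 5; then Bag 2 has 15 total).
  1 white: C(3,1)C(2,2)/C(5,3) = 3/10; then P = C(9,2)/C(15,2) = 12/35
  2 white: C(3,2)C(2,1)/C(5,3) = 3/5; then P = C(10,2)/C(15,2) = 3/7
  3 white: C(3,3)C(2,0)/C(5,3) = 1/10; then P = C(11,2)/C(15,2) = 11/21
P(both white) = 433/1050 ≈ 0.4124.

433/1050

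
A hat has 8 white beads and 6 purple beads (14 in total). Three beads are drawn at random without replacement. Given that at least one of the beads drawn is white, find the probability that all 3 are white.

7/43

P(all 3 white) = C(8,3)/C(14,3) = 2/13; P(at least one white) = 1 − C(6,3)/C(14,3) = 86/91.
Since 'all 3 white' ⊆ 'at least one white', P(all 3 | at least one) = 2/13 / 86/91 = 7/43 ≈ 0.1628.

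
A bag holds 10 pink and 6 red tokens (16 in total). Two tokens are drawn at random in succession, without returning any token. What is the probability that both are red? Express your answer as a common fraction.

1/8

Multiply the conditional probability of each draw in order, without replacement, so each draw removes one from its color and from the total.
P = (6/16) · (5/15) = 1/8 ≈ 0.1250.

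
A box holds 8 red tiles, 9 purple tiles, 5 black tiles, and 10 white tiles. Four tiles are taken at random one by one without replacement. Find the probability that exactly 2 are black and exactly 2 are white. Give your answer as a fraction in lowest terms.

45/3596

Unordered draws without replacement: count favorable combinations over C(32,4).
Favorable = C(8,0) · C(9,0) · C(5,2) · C(10,2) = 450; total = C(32,4) = 35960.
P = 450/35960 = 45/3596 ≈ 0.0125.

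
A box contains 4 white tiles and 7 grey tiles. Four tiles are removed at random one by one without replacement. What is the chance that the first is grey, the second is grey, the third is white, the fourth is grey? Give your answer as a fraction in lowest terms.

7/66

Multiply the conditional probability of each draw in order, without replacement, so each draw removes one from its color and from the total.
P = (7/11) · (6/10) · (4/9) · (5/8) = 7/66 ≈ 0.1061.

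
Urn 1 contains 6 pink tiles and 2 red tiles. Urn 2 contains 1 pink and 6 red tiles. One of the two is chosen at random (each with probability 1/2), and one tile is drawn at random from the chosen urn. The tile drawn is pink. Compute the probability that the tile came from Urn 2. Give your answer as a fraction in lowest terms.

4/25

P(pink | Urn 1) = 3/4; P(pink | Urn 2) = 1/7.
P(pink) = 1/2·3/4 + 1/2·1/7 = 25/56.
By Bayes' rule, P(Urn 2 | pink) = 1/14 / 25/56 = 4/25 ≈ 0.1600.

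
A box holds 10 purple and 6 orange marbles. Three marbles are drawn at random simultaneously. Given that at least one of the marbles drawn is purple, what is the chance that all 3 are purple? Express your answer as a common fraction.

2/9

P(all 3 purple) = C(10,3)/C(16,3) = 3/14; P(at least one purple) = 1 − C(6,3)/C(16,3) = 27/28.
Since 'all 3 purple' ⊆ 'at least one purple', P(all 3 | at least one) = 3/14 / 27/28 = 2/9 ≈ 0.2222.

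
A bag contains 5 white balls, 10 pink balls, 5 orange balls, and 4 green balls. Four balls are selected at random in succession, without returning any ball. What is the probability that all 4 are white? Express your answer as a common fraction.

Unordered draws without replacement: count favorable combinations over C(24,4).
Favorable = C(5,4) · C(10,0) · C(5,0) · C(4,0) = 5; total = C(24,4) = 10626.
P = 5/10626 = 5/10626 ≈ 0.0005.

5/10626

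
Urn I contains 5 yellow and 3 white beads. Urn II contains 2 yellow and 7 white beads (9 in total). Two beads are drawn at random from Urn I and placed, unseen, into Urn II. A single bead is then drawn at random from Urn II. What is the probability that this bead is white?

31/44

Condition on how many of the transferred beads are white (from Urn I: 3 white of 8; then Urn II has 11 total).
  0 white: C(3,0)C(5,2)/C(8,2) = 5/14; then P = 7/11
  1 white: C(3,1)C(5,1)/C(8,2) = 15/28; then P = 8/11
  2 white: C(3,2)C(5,0)/C(8,2) = 3/28; then P = 9/11
P(white from Urn II) = 31/44 ≈ 0.7045.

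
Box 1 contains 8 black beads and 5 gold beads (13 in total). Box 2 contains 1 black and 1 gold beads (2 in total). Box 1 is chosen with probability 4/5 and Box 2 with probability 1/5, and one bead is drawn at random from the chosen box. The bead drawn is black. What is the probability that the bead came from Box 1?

P(black | Box 1) = 8/13; P(black | Box 2) = 1/2.
P(black) = 4/5·8/13 + 1/5·1/2 = 77/130.
By Bayes' rule, P(Box 1 | black) = 32/65 / 77/130 = 64/77 ≈ 0.8312.

64/77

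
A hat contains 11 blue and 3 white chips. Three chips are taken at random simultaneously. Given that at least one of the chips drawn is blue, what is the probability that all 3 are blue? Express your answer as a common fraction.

5/11

P(all 3 blue) = C(11,3)/C(14,3) = 165/364; P(at least one blue) = 1 − C(3,3)/C(14,3) = 363/364.
Since 'all 3 blue' ⊆ 'at least one blue', P(all 3 | at least one) = 165/364 / 363/364 = 5/11 ≈ 0.4545.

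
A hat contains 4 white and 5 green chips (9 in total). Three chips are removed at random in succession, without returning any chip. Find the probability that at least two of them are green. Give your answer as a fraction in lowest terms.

25/42

Sum the hypergeometric tail for j = 2,…,3 green chips.
Favorable = C(5,2)·C(4,1) + C(5,3)·C(4,0) = 50; total = C(9,3) = 84.
P = 50/84 = 25/42 ≈ 0.5952.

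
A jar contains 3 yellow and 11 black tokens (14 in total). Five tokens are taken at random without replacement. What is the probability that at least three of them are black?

Sum the hypergeometric tail for j = 3,…,5 black tokens.
Favorable = C(11,3)·C(3,2) + C(11,4)·C(3,1) + C(11,5)·C(3,0) = 1947; total = C(14,5) = 2002.
P = 1947/2002 = 177/182 ≈ 0.9725.

177/182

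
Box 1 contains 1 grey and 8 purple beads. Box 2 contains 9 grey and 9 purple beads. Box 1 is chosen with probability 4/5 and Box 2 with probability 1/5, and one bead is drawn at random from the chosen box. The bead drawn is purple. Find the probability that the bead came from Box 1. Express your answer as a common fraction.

P(purple | Box 1) = 8/9; P(purple | Box 2) = 1/2.
P(purple) = 4/5·8/9 + 1/5·1/2 = 73/90.
By Bayes' rule, P(Box 1 | purple) = 32/45 / 73/90 = 64/73 ≈ 0.8767.

64/73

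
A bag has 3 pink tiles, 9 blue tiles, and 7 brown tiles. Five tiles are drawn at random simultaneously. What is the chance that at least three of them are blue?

287/646

Sum the hypergeometric tail for j = 3,…,5 blue tiles.
Favorable = C(9,3)·C(10,2) + C(9,4)·C(10,1) + C(9,5)·C(10,0) = 5166; total = C(19,5) = 11628.
P = 5166/11628 = 287/646 ≈ 0.4443.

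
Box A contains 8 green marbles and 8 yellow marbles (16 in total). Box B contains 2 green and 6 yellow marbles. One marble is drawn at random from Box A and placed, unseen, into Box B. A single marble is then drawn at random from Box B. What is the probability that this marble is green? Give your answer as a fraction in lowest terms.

Condition on how many of the transferred marbles are green (from Box A: 8 green of 16; then Box B has 9 total).
  0 green: C(8,0)C(8,1)/C(16,1) = 1/2; then P = 2/9
  1 green: C(8,1)C(8,0)/C(16,1) = 1/2; then P = 3/9
P(green from Box B) = 5/18 ≈ 0.2778.

5/18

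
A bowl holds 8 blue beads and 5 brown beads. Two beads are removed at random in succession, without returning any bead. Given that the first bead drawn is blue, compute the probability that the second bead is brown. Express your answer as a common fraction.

After removing 1 blue, the bowl has 5 brown out of 12 remaining.
P(second is brown | given) = 5/12 ≈ 0.4167.

5/12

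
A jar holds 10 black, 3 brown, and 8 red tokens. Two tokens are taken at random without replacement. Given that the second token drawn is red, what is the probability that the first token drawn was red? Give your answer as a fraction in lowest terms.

7/20

P(first=red and the second token drawn is red) = (8/21)·(7/20) = 2/15.
P(the second token drawn is red) = Σ over first color = 4/21 + 2/35 + 2/15 = 8/21.
By Bayes, P(first=red | the second token drawn is red) = 2/15 / 8/21 = 7/20 ≈ 0.3500.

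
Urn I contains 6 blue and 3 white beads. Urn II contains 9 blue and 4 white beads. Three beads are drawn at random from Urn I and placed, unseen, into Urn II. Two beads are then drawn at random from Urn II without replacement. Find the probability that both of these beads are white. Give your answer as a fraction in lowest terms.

Condition on how many of the transferred beads are white (from Urn I: 3 white of 9; then Urn II has 16 total).
  0 white: C(3,0)C(6,3)/C(9,3) = 5/21; then P = C(4,2)/C(16,2) = 1/20
  1 white: C(3,1)C(6,2)/C(9,3) = 15/28; then P = C(5,2)/C(16,2) = 1/12
  2 white: C(3,2)C(6,1)/C(9,3) = 3/14; then P = C(6,2)/C(16,2) = 1/8
  3 white: C(3,3)C(6,0)/C(9,3) = 1/84; then P = C(7,2)/C(16,2) = 7/40
P(both white) = 41/480 ≈ 0.0854.

41/480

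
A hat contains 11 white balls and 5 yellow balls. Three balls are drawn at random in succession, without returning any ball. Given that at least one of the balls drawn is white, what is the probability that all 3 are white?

P(all 3 white) = C(11,3)/C(16,3) = 33/112; P(at least one white) = 1 − C(5,3)/C(16,3) = 55/56.
Since 'all 3 white' ⊆ 'at least one white', P(all 3 | at least one) = 33/112 / 55/56 = 3/10 ≈ 0.3000.

3/10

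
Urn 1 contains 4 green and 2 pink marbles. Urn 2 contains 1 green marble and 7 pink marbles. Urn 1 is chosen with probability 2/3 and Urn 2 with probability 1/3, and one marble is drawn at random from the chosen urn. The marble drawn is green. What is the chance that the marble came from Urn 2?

3/35

P(green | Urn 1) = 2/3; P(green | Urn 2) = 1/8.
P(green) = 2/3·2/3 + 1/3·1/8 = 35/72.
By Bayes' rule, P(Urn 2 | green) = 1/24 / 35/72 = 3/35 ≈ 0.0857.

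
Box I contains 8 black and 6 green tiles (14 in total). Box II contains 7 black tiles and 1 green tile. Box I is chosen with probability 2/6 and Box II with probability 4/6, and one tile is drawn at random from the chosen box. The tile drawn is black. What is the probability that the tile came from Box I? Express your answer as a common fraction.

P(black | Box I) = 4/7; P(black | Box II) = 7/8.
P(black) = 1/3·4/7 + 2/3·7/8 = 65/84.
By Bayes' rule, P(Box I | black) = 4/21 / 65/84 = 16/65 ≈ 0.2462.

16/65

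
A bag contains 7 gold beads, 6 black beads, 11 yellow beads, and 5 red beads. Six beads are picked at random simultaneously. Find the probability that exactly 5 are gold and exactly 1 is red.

Unordered draws without replacement: count favorable combinations over C(29,6).
Favorable = C(7,5) · C(6,0) · C(11,0) · C(5,1) = 105; total = C(29,6) = 475020.
P = 105/475020 = 1/4524 ≈ 0.0002.

1/4524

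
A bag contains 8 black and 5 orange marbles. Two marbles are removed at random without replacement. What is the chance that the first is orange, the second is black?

Multiply the conditional probability of each draw in order, without replacement, so each draw removes one from its color and from the total.
P = (5/13) · (8/12) = 10/39 ≈ 0.2564.

10/39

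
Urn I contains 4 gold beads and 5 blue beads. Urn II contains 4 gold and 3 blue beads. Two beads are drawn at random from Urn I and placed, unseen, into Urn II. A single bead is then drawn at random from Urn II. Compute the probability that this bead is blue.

37/81

Condition on how many of the transferred beads are blue (from Urn I: 5 blue of 9; then Urn II has 9 total).
  0 blue: C(5,0)C(4,2)/C(9,2) = 1/6; then P = 3/9
  1 blue: C(5,1)C(4,1)/C(9,2) = 5/9; then P = 4/9
  2 blue: C(5,2)C(4,0)/C(9,2) = 5/18; then P = 5/9
P(blue from Urn II) = 37/81 ≈ 0.4568.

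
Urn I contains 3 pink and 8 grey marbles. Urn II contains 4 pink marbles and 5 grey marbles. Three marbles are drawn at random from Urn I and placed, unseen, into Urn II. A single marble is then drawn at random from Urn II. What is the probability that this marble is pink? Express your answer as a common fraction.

53/132

Condition on how many of the transferred marbles are pink (from Urn I: 3 pink of 11; then Urn II has 12 total).
  0 pink: C(3,0)C(8,3)/C(11,3) = 56/165; then P = 4/12
  1 pink: C(3,1)C(8,2)/C(11,3) = 28/55; then P = 5/12
  2 pink: C(3,2)C(8,1)/C(11,3) = 8/55; then P = 6/12
  3 pink: C(3,3)C(8,0)/C(11,3) = 1/165; then P = 7/12
P(pink from Urn II) = 53/132 ≈ 0.4015.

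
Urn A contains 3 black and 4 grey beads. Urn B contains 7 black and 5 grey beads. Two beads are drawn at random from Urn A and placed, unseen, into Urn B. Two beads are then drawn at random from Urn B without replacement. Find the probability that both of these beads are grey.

Condition on how many of the transferred beads are grey (from Urn A: 4 grey of 7; then Urn B has 14 total).
  0 grey: C(4,0)C(3,2)/C(7,2) = 1/7; then P = C(5,2)/C(14,2) = 10/91
  1 grey: C(4,1)C(3,1)/C(7,2) = 4/7; then P = C(6,2)/C(14,2) = 15/91
  2 grey: C(4,2)C(3,0)/C(7,2) = 2/7; then P = C(7,2)/C(14,2) = 3/13
P(both grey) = 16/91 ≈ 0.1758.

16/91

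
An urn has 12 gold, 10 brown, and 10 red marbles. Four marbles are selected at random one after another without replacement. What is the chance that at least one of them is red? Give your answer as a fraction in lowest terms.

5729/7192

Use the complement: P(at least one red) = 1 − P(no red).
P(none) = C(22,4)/C(32,4) = 7315/35960.
So P = 1 − 7315/35960 = 5729/7192 ≈ 0.7966.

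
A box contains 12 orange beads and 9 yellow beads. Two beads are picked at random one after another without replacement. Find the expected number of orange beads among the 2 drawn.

8/7

By linearity of expectation, E[X] = Σ P(draw i is orange); by symmetry each draw (even without replacement) has P(orange) = 12/21.
E[X] = 2 · 12/21 = 8/7 ≈ 1.1429.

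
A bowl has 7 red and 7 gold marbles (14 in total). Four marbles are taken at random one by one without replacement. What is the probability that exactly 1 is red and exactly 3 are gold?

Unordered draws without replacement: count favorable combinations over C(14,4).
Favorable = C(7,1) · C(7,3) = 245; total = C(14,4) = 1001.
P = 245/1001 = 35/143 ≈ 0.2448.

35/143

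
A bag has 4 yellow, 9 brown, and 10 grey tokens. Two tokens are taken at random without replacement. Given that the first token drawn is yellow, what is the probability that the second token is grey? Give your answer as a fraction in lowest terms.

5/11

After removing 1 yellow, the bag has 10 grey out of 22 remaining.
P(second is grey | given) = 10/22 = 5/11 ≈ 0.4545.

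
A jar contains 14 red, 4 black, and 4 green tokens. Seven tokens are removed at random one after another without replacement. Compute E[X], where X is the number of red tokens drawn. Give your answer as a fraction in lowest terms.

49/11

By linearity of expectation, E[X] = Σ P(draw i is red); by symmetry each draw (even without replacement) has P(red) = 14/22.
E[X] = 7 · 14/22 = 49/11 ≈ 4.4545.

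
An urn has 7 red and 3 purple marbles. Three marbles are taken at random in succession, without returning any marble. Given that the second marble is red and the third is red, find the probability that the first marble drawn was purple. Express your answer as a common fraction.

P(first=purple and the second marble is red and the third is red) = (3/10)·(7/9)·(6/8) = 7/40.
P(E) = Σ over first color = 7/24 + 7/40 = 7/15.
By Bayes, P(first=purple | E) = 7/40 / 7/15 = 3/8 ≈ 0.3750.

3/8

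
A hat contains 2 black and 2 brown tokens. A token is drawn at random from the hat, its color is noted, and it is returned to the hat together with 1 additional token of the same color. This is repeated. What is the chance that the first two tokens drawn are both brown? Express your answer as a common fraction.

After a brown draw the hat holds 3 brown out of 5.
P = (2/4)·(3/5) = 3/10 ≈ 0.3000.

3/10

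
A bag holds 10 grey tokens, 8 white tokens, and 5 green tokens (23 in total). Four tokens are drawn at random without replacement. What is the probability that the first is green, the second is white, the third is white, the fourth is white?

Multiply the conditional probability of each draw in order, without replacement, so each draw removes one from its color and from the total.
P = (5/23) · (8/22) · (7/21) · (6/20) = 2/253 ≈ 0.0079.

2/253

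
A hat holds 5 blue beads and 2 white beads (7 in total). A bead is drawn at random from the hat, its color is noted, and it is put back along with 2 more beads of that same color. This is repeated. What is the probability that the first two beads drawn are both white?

After a white draw the hat holds 4 white out of 9.
P = (2/7)·(4/9) = 8/63 ≈ 0.1270.

8/63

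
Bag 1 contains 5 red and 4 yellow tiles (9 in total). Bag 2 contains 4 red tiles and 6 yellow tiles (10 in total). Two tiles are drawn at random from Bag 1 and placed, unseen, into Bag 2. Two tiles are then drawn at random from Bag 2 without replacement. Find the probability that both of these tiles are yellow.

41/132

Condition on how many of the transferred tiles are yellow (from Bag 1: 4 yellow of 9; then Bag 2 has 12 total).
  0 yellow: C(4,0)C(5,2)/C(9,2) = 5/18; then P = C(6,2)/C(12,2) = 5/22
  1 yellow: C(4,1)C(5,1)/C(9,2) = 5/9; then P = C(7,2)/C(12,2) = 7/22
  2 yellow: C(4,2)C(5,0)/C(9,2) = 1/6; then P = C(8,2)/C(12,2) = 14/33
P(both yellow) = 41/132 ≈ 0.3106.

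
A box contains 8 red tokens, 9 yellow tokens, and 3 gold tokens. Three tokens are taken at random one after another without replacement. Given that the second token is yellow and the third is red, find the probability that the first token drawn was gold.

1/6

P(first=gold and the second token is yellow and the third is red) = (3/20)·(9/19)·(8/18) = 3/95.
P(E) = Σ over first color = 7/95 + 8/95 + 3/95 = 18/95.
By Bayes, P(first=gold | E) = 3/95 / 18/95 = 1/6 ≈ 0.1667.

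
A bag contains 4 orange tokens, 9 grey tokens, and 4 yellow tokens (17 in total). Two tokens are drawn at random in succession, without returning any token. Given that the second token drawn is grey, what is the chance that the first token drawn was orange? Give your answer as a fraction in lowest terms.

1/4

P(first=orange and the second token drawn is grey) = (4/17)·(9/16) = 9/68.
P(the second token drawn is grey) = Σ over first color = 9/68 + 9/34 + 9/68 = 9/17.
By Bayes, P(first=orange | the second token drawn is grey) = 9/68 / 9/17 = 1/4 ≈ 0.2500.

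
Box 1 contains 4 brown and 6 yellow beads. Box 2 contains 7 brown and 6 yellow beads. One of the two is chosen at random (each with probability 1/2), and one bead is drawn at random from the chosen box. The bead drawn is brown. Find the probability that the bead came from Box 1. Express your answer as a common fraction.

P(brown | Box 1) = 2/5; P(brown | Box 2) = 7/13.
P(brown) = 1/2·2/5 + 1/2·7/13 = 61/130.
By Bayes' rule, P(Box 1 | brown) = 1/5 / 61/130 = 26/61 ≈ 0.4262.

26/61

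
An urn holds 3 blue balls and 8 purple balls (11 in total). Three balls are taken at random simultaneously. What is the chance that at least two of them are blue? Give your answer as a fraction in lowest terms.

Sum the hypergeometric tail for j = 2,…,3 blue balls.
Favorable = C(3,2)·C(8,1) + C(3,3)·C(8,0) = 25; total = C(11,3) = 165.
P = 25/165 = 5/33 ≈ 0.1515.

5/33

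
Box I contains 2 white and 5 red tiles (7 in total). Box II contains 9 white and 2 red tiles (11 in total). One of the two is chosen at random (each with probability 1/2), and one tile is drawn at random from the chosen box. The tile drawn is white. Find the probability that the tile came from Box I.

P(white | Box I) = 2/7; P(white | Box II) = 9/11.
P(white) = 1/2·2/7 + 1/2·9/11 = 85/154.
By Bayes' rule, P(Box I | white) = 1/7 / 85/154 = 22/85 ≈ 0.2588.

22/85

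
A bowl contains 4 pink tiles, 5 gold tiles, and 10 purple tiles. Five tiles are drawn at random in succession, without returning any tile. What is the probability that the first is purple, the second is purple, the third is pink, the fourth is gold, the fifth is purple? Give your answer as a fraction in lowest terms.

Multiply the conditional probability of each draw in order, without replacement, so each draw removes one from its color and from the total.
P = (10/19) · (9/18) · (4/17) · (5/16) · (8/15) = 10/969 ≈ 0.0103.

10/969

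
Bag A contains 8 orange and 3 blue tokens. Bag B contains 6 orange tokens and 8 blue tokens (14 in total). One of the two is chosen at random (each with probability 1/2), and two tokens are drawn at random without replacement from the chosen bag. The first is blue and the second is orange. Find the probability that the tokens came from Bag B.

110/201

P(E | Bag A) = 12/55; P(E | Bag B) = 24/91.
P(E) = 1/2·12/55 + 1/2·24/91 = 1206/5005.
By Bayes' rule, P(Bag B | E) = 12/91 / 1206/5005 = 110/201 ≈ 0.5473.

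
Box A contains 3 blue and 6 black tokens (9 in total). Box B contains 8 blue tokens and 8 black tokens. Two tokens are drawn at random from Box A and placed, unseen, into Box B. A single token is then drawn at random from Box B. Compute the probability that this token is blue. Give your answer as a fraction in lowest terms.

Condition on how many of the transferred tokens are blue (from Box A: 3 blue of 9; then Box B has 18 total).
  0 blue: C(3,0)C(6,2)/C(9,2) = 5/12; then P = 8/18
  1 blue: C(3,1)C(6,1)/C(9,2) = 1/2; then P = 9/18
  2 blue: C(3,2)C(6,0)/C(9,2) = 1/12; then P = 10/18
P(blue from Box B) = 13/27 ≈ 0.4815.

13/27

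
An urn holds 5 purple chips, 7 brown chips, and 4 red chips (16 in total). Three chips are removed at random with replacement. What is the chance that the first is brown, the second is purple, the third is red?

35/1024

Multiply the conditional probability of each draw in order, with replacement (the composition resets each draw).
P = (7/16) · (5/16) · (4/16) = 35/1024 ≈ 0.0342.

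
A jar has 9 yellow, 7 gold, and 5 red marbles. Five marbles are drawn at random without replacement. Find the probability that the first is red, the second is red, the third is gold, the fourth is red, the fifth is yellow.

1/646

Multiply the conditional probability of each draw in order, without replacement, so each draw removes one from its color and from the total.
P = (5/21) · (4/20) · (7/19) · (3/18) · (9/17) = 1/646 ≈ 0.0015.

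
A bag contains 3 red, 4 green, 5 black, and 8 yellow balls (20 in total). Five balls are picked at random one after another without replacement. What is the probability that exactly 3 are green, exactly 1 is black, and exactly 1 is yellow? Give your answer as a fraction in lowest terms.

10/969

Unordered draws without replacement: count favorable combinations over C(20,5).
Favorable = C(3,0) · C(4,3) · C(5,1) · C(8,1) = 160; total = C(20,5) = 15504.
P = 160/15504 = 10/969 ≈ 0.0103.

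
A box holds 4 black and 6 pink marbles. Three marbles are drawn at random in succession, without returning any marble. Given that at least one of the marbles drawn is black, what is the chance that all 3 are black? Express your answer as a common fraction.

1/25

P(all 3 black) = C(4,3)/C(10,3) = 1/30; P(at least one black) = 1 − C(6,3)/C(10,3) = 5/6.
Since 'all 3 black' ⊆ 'at least one black', P(all 3 | at least one) = 1/30 / 5/6 = 1/25 ≈ 0.0400.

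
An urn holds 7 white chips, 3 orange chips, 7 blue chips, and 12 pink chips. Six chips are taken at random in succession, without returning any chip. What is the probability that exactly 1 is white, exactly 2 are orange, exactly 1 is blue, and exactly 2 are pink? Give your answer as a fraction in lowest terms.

77/3770

Unordered draws without replacement: count favorable combinations over C(29,6).
Favorable = C(7,1) · C(3,2) · C(7,1) · C(12,2) = 9702; total = C(29,6) = 475020.
P = 9702/475020 = 77/3770 ≈ 0.0204.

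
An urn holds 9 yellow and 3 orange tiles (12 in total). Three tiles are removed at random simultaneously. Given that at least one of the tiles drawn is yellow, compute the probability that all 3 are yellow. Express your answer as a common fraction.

P(all 3 yellow) = C(9,3)/C(12,3) = 21/55; P(at least one yellow) = 1 − C(3,3)/C(12,3) = 219/220.
Since 'all 3 yellow' ⊆ 'at least one yellow', P(all 3 | at least one) = 21/55 / 219/220 = 28/73 ≈ 0.3836.

28/73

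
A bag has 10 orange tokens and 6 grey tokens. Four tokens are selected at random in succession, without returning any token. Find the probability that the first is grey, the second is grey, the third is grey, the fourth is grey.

Multiply the conditional probability of each draw in order, without replacement, so each draw removes one from its color and from the total.
P = (6/16) · (5/15) · (4/14) · (3/13) = 3/364 ≈ 0.0082.

3/364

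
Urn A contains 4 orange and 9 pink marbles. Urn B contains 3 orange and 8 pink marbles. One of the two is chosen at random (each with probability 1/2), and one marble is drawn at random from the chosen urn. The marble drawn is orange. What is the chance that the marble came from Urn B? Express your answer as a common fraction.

P(orange | Urn A) = 4/13; P(orange | Urn B) = 3/11.
P(orange) = 1/2·4/13 + 1/2·3/11 = 83/286.
By Bayes' rule, P(Urn B | orange) = 3/22 / 83/286 = 39/83 ≈ 0.4699.

39/83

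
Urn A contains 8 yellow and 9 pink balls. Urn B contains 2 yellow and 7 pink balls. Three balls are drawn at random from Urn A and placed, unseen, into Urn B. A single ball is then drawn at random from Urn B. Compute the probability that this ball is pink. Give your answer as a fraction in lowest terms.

Condition on how many of the transferred balls are pink (from Urn A: 9 pink of 17; then Urn B has 12 total).
  0 pink: C(9,0)C(8,3)/C(17,3) = 7/85; then P = 7/12
  1 pink: C(9,1)C(8,2)/C(17,3) = 63/170; then P = 8/12
  2 pink: C(9,2)C(8,1)/C(17,3) = 36/85; then P = 9/12
  3 pink: C(9,3)C(8,0)/C(17,3) = 21/170; then P = 10/12
P(pink from Urn B) = 73/102 ≈ 0.7157.

73/102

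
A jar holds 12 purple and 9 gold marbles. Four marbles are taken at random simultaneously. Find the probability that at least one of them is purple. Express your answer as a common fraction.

93/95

Use the complement: P(at least one purple) = 1 − P(no purple).
P(none) = C(9,4)/C(21,4) = 126/5985.
So P = 1 − 126/5985 = 93/95 ≈ 0.9789.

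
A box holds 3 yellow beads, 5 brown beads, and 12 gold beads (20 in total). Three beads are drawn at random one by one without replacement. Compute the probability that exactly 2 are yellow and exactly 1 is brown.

1/76

Unordered draws without replacement: count favorable combinations over C(20,3).
Favorable = C(3,2) · C(5,1) · C(12,0) = 15; total = C(20,3) = 1140.
P = 15/1140 = 1/76 ≈ 0.0132.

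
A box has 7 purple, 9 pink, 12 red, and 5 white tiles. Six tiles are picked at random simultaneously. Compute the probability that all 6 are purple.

Unordered draws without replacement: count favorable combinations over C(33,6).
Favorable = C(7,6) · C(9,0) · C(12,0) · C(5,0) = 7; total = C(33,6) = 1107568.
P = 7/1107568 = 1/158224 ≈ 0.0000.

1/158224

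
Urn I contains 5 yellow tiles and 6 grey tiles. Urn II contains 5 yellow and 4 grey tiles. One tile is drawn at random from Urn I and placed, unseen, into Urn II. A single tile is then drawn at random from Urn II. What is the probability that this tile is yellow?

Condition on how many of the transferred tiles are yellow (from Urn I: 5 yellow of 11; then Urn II has 10 total).
  0 yellow: C(5,0)C(6,1)/C(11,1) = 6/11; then P = 5/10
  1 yellow: C(5,1)C(6,0)/C(11,1) = 5/11; then P = 6/10
P(yellow from Urn II) = 6/11 ≈ 0.5455.

6/11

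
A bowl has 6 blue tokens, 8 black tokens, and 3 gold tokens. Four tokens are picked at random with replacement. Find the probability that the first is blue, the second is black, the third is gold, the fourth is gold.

432/83521

Multiply the conditional probability of each draw in order, with replacement (the composition resets each draw).
P = (6/17) · (8/17) · (3/17) · (3/17) = 432/83521 ≈ 0.0052.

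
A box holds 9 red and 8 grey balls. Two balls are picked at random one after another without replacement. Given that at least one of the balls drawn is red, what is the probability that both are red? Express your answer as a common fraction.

1/3

P(both red) = C(9,2)/C(17,2) = 9/34; P(at least one red) = 1 − C(8,2)/C(17,2) = 27/34.
Since 'both red' ⊆ 'at least one red', P(both | at least one) = 9/34 / 27/34 = 1/3 ≈ 0.3333.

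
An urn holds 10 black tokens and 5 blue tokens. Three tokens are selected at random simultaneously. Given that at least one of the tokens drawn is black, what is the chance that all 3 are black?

P(all 3 black) = C(10,3)/C(15,3) = 24/91; P(at least one black) = 1 − C(5,3)/C(15,3) = 89/91.
Since 'all 3 black' ⊆ 'at least one black', P(all 3 | at least one) = 24/91 / 89/91 = 24/89 ≈ 0.2697.

24/89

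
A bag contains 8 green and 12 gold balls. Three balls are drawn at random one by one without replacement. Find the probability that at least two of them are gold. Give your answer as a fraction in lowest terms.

187/285

Sum the hypergeometric tail for j = 2,…,3 gold balls.
Favorable = C(12,2)·C(8,1) + C(12,3)·C(8,0) = 748; total = C(20,3) = 1140.
P = 748/1140 = 187/285 ≈ 0.6561.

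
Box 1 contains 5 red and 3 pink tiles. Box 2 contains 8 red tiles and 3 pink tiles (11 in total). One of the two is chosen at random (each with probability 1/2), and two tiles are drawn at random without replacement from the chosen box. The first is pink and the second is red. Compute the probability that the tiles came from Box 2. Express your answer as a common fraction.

P(E | Box 1) = 15/56; P(E | Box 2) = 12/55.
P(E) = 1/2·15/56 + 1/2·12/55 = 1497/6160.
By Bayes' rule, P(Box 2 | E) = 6/55 / 1497/6160 = 224/499 ≈ 0.4489.

224/499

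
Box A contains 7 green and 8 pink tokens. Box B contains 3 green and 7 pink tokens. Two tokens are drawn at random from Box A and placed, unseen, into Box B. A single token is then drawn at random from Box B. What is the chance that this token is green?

59/180

Condition on how many of the transferred tokens are green (from Box A: 7 green of 15; then Box B has 12 total).
  0 green: C(7,0)C(8,2)/C(15,2) = 4/15; then P = 3/12
  1 green: C(7,1)C(8,1)/C(15,2) = 8/15; then P = 4/12
  2 green: C(7,2)C(8,0)/C(15,2) = 1/5; then P = 5/12
P(green from Box B) = 59/180 ≈ 0.3278.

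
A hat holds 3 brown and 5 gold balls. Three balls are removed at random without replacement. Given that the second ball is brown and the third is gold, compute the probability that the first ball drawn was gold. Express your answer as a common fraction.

2/3

P(first=gold and the second ball is brown and the third is gold) = (5/8)·(3/7)·(4/6) = 5/28.
P(E) = Σ over first color = 5/56 + 5/28 = 15/56.
By Bayes, P(first=gold | E) = 5/28 / 15/56 = 2/3 ≈ 0.6667.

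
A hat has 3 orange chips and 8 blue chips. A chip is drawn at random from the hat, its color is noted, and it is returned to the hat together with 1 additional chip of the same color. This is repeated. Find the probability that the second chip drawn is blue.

8/11

Condition on the first draw. If first is blue (prob 8/11), second-blue has prob (9)/(12); if not (prob 3/11), it has prob 8/(12).
P = (8/11)·(9/12) + (3/11)·(8/12) = 8/11 ≈ 0.7273.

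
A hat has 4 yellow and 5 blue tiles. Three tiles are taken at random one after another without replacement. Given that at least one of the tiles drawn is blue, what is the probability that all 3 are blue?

1/8

P(all 3 blue) = C(5,3)/C(9,3) = 5/42; P(at least one blue) = 1 − C(4,3)/C(9,3) = 20/21.
Since 'all 3 blue' ⊆ 'at least one blue', P(all 3 | at least one) = 5/42 / 20/21 = 1/8 ≈ 0.1250.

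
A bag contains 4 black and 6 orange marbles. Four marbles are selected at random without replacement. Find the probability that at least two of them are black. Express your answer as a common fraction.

Sum the hypergeometric tail for j = 2,…,4 black marbles.
Favorable = C(4,2)·C(6,2) + C(4,3)·C(6,1) + C(4,4)·C(6,0) = 115; total = C(10,4) = 210.
P = 115/210 = 23/42 ≈ 0.5476.

23/42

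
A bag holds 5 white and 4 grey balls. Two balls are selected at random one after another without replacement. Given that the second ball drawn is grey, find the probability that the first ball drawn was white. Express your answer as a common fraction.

5/8

P(first=white and the second ball drawn is grey) = (5/9)·(4/8) = 5/18.
P(the second ball drawn is grey) = Σ over first color = 5/18 + 1/6 = 4/9.
By Bayes, P(first=white | the second ball drawn is grey) = 5/18 / 4/9 = 5/8 ≈ 0.6250.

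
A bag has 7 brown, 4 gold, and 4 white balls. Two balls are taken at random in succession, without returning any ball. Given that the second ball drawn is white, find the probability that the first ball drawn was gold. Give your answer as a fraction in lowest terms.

2/7

P(first=gold and the second ball drawn is white) = (4/15)·(4/14) = 8/105.
P(the second ball drawn is white) = Σ over first color = 2/15 + 8/105 + 2/35 = 4/15.
By Bayes, P(first=gold | the second ball drawn is white) = 8/105 / 4/15 = 2/7 ≈ 0.2857.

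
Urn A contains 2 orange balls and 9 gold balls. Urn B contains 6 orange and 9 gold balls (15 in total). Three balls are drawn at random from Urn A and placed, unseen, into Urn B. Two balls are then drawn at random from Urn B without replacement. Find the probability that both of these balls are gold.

Condition on how many of the transferred balls are gold (from Urn A: 9 gold of 11; then Urn B has 18 total).
  1 gold: C(9,1)C(2,2)/C(11,3) = 3/55; then P = C(10,2)/C(18,2) = 5/17
  2 gold: C(9,2)C(2,1)/C(11,3) = 24/55; then P = C(11,2)/C(18,2) = 55/153
  3 gold: C(9,3)C(2,0)/C(11,3) = 28/55; then P = C(12,2)/C(18,2) = 22/51
P(both gold) = 367/935 ≈ 0.3925.

367/935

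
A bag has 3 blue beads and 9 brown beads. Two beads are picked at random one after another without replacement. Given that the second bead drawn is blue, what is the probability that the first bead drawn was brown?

P(first=brown and the second bead drawn is blue) = (9/12)·(3/11) = 9/44.
P(the second bead drawn is blue) = Σ over first color = 1/22 + 9/44 = 1/4.
By Bayes, P(first=brown | the second bead drawn is blue) = 9/44 / 1/4 = 9/11 ≈ 0.8182.

9/11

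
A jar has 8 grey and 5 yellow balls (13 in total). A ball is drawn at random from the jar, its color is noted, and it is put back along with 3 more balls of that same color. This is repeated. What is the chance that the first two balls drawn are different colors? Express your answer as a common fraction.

Either yellow then grey, or grey then yellow; after the first draw the total is 16.
P = (5/13)·(8/16) + (8/13)·(5/16) = 5/13 ≈ 0.3846.

5/13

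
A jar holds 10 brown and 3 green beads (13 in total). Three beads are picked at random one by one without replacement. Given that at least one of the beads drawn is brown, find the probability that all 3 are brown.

P(all 3 brown) = C(10,3)/C(13,3) = 60/143; P(at least one brown) = 1 − C(3,3)/C(13,3) = 285/286.
Since 'all 3 brown' ⊆ 'at least one brown', P(all 3 | at least one) = 60/143 / 285/286 = 8/19 ≈ 0.4211.

8/19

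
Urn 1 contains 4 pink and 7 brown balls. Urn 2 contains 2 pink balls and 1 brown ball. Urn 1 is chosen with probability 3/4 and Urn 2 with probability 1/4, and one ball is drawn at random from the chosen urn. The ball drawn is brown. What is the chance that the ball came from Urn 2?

11/74

P(brown | Urn 1) = 7/11; P(brown | Urn 2) = 1/3.
P(brown) = 3/4·7/11 + 1/4·1/3 = 37/66.
By Bayes' rule, P(Urn 2 | brown) = 1/12 / 37/66 = 11/74 ≈ 0.1486.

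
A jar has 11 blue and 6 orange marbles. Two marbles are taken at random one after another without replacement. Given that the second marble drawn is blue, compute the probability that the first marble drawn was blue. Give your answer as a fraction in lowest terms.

P(first=blue and the second marble drawn is blue) = (11/17)·(10/16) = 55/136.
P(the second marble drawn is blue) = Σ over first color = 55/136 + 33/136 = 11/17.
By Bayes, P(first=blue | the second marble drawn is blue) = 55/136 / 11/17 = 5/8 ≈ 0.6250.

5/8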